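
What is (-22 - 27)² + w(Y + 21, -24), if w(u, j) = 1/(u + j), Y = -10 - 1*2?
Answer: 36014/15 ≈ 2400.9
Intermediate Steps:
Y = -12 (Y = -10 - 2 = -12)
w(u, j) = 1/(j + u)
(-22 - 27)² + w(Y + 21, -24) = (-22 - 27)² + 1/(-24 + (-12 + 21)) = (-49)² + 1/(-24 + 9) = 2401 + 1/(-15) = 2401 - 1/15 = 36014/15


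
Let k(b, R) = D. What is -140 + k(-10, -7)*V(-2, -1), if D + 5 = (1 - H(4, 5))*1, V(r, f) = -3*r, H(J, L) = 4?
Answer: -188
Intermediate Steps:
D = -8 (D = -5 + (1 - 1*4)*1 = -5 + (1 - 4)*1 = -5 - 3*1 = -5 - 3 = -8)
k(b, R) = -8
-140 + k(-10, -7)*V(-2, -1) = -140 - (-24)*(-2) = -140 - 8*6 = -140 - 48 = -188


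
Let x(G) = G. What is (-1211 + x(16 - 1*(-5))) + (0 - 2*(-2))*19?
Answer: -1114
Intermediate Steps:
(-1211 + x(16 - 1*(-5))) + (0 - 2*(-2))*19 = (-1211 + (16 - 1*(-5))) + (0 - 2*(-2))*19 = (-1211 + (16 + 5)) + (0 + 4)*19 = (-1211 + 21) + 4*19 = -1190 + 76 = -1114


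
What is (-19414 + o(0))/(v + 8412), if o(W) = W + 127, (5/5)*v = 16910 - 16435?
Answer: -19287/8887 ≈ -2.1702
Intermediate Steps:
v = 475 (v = 16910 - 16435 = 475)
o(W) = 127 + W
(-19414 + o(0))/(v + 8412) = (-19414 + (127 + 0))/(475 + 8412) = (-19414 + 127)/8887 = -19287*1/8887 = -19287/8887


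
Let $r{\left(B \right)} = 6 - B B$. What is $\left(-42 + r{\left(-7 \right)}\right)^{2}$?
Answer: $112896$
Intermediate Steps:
$r{\left(B \right)} = - 6 B^{2}$ ($r{\left(B \right)} = 6 \left(- B^{2}\right) = - 6 B^{2}$)
$\left(-42 + r{\left(-7 \right)}\right)^{2} = \left(-42 - 6 \left(-7\right)^{2}\right)^{2} = \left(-42 - 294\right)^{2} = \left(-336\right)^{2} = 112896$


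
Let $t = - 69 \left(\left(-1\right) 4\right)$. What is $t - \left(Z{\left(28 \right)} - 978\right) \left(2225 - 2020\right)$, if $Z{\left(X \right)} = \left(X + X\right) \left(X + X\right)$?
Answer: $-442114$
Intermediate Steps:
$Z{\left(X \right)} = 4 X^{2}$ ($Z{\left(X \right)} = 2 X 2 X = 4 X^{2}$)
$t = 276$ ($t = \left(-69\right) \left(-4\right) = 276$)
$t - \left(Z{\left(28 \right)} - 978\right) \left(2225 - 2020\right) = 276 - \left(4 \cdot 28^{2} - 978\right) \left(2225 - 2020\right) = 276 - \left(4 \cdot 784 - 978\right) \left(2225 - 2020\right) = 276 - \left(3136 - 978\right) 205 = 276 - 2158 \cdot 205 = 276 - 442390 = -442114$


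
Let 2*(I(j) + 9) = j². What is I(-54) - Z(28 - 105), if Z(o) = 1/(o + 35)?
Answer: 60859/42 ≈ 1449.0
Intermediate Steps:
Z(o) = 1/(35 + o)
I(j) = -9 + j²/2
I(-54) - Z(28 - 105) = (-9 + (½)*(-54)²) - 1/(35 + (28 - 105)) = (-9 + (½)*2916) - 1/(35 - 77) = (-9 + 1458) - 1/(-42) = 1449 - 1*(-1/42) = 1449 + 1/42 = 60859/42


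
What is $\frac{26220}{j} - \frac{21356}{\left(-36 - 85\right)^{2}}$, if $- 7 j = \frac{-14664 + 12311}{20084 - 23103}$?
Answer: $- \frac{8112734644328}{34450273} \approx -2.3549 \cdot 10^{5}$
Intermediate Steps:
$j = - \frac{2353}{21133}$ ($j = - \frac{\left(-14664 + 12311\right) \frac{1}{20084 - 23103}}{7} = - \frac{\left(-2353\right) \frac{1}{-3019}}{7} = - \frac{\left(-2353\right) \left(- \frac{1}{3019}\right)}{7} = \left(- \frac{1}{7}\right) \frac{2353}{3019} = - \frac{2353}{21133} \approx -0.11134$)
$\frac{26220}{j} - \frac{21356}{\left(-36 - 85\right)^{2}} = \frac{26220}{- \frac{2353}{21133}} - \frac{21356}{\left(-36 - 85\right)^{2}} = 26220 \left(- \frac{21133}{2353}\right) - \frac{21356}{\left(-121\right)^{2}} = - \frac{554107260}{2353} - \frac{21356}{14641} = - \frac{8112734644328}{34450273}$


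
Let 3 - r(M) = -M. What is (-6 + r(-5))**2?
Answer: 64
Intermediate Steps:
r(M) = 3 + M (r(M) = 3 - (-1)*M = 3 + M)
(-6 + r(-5))**2 = (-6 + (3 - 5))**2 = (-6 - 2)**2 = (-8)**2 = 64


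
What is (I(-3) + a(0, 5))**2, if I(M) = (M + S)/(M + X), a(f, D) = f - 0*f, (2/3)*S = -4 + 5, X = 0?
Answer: 1/4 ≈ 0.25000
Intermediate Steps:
S = 3/2 (S = 3*(-4 + 5)/2 = (3/2)*1 = 3/2 ≈ 1.5000)
a(f, D) = f (a(f, D) = f - 1*0 = f + 0 = f)
I(M) = (3/2 + M)/M (I(M) = (M + 3/2)/(M + 0) = (3/2 + M)/M)
(I(-3) + a(0, 5))**2 = ((3/2 - 3)/(-3) + 0)**2 = (-1/3*(-3/2) + 0)**2 = (1/2 + 0)**2 = (1/2)**2 = 1/4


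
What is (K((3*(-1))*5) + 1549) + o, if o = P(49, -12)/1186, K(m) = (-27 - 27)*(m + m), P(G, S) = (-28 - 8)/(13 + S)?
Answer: 1879199/593 ≈ 3169.0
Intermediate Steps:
P(G, S) = -36/(13 + S)
K(m) = -108*m
o = -18/593 (o = -36/(13 - 12)/1186 = -36/1*(1/1186) = -36*1*(1/1186) = -36*1/1186 = -18/593 ≈ -0.030354)
(K((3*(-1))*5) + 1549) + o = (-108*3*(-1)*5 + 1549) - 18/593 = (-(-324)*5 + 1549) - 18/593 = (-108*(-15) + 1549) - 18/593 = (1620 + 1549) - 18/593 = 3169 - 18/593 = 1879199/593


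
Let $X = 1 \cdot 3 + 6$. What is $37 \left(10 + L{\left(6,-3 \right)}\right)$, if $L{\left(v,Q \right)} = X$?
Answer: $703$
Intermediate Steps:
$X = 9$ ($X = 3 + 6 = 9$)
$L{\left(v,Q \right)} = 9$
$37 \left(10 + L{\left(6,-3 \right)}\right) = 37 \left(10 + 9\right) = 37 \cdot 19 = 703$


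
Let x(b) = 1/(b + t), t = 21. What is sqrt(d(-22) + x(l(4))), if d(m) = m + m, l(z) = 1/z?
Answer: 2*I*sqrt(79390)/85 ≈ 6.6297*I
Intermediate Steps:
d(m) = 2*m
x(b) = 1/(21 + b) (x(b) = 1/(b + 21) = 1/(21 + b))
sqrt(d(-22) + x(l(4))) = sqrt(2*(-22) + 1/(21 + 1/4)) = sqrt(-44 + 1/(21 + 1/4)) = sqrt(-44 + 1/(85/4)) = sqrt(-44 + 4/85) = sqrt(-3736/85) = 2*I*sqrt(79390)/85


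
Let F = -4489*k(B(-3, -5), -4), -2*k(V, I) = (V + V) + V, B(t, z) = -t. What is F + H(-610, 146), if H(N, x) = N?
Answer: 39181/2 ≈ 19591.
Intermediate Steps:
k(V, I) = -3*V/2 (k(V, I) = -((V + V) + V)/2 = -(2*V + V)/2 = -3*V/2)
F = 40401/2 (F = -(-13467)*(-1*(-3))/2 = -(-13467)*3/2 = -4489*(-9/2) = 40401/2 ≈ 20201.)
F + H(-610, 146) = 40401/2 - 610 = 39181/2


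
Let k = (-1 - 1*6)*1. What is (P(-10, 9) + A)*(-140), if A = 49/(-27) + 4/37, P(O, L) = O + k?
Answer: 2616320/999 ≈ 2618.9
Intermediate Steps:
k = -7 (k = (-1 - 6)*1 = -7*1 = -7)
P(O, L) = -7 + O (P(O, L) = O - 7 = -7 + O)
A = -1705/999 (A = 49*(-1/27) + 4*(1/37) = -49/27 + 4/37 = -1705/999 ≈ -1.7067)
(P(-10, 9) + A)*(-140) = ((-7 - 10) - 1705/999)*(-140) = (-17 - 1705/999)*(-140) = -18688/999*(-140) = 2616320/999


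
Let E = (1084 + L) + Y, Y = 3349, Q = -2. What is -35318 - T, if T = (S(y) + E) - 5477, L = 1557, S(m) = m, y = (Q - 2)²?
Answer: -35847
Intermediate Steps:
y = 16 (y = (-2 - 2)² = (-4)² = 16)
E = 5990 (E = (1084 + 1557) + 3349 = 2641 + 3349 = 5990)
T = 529 (T = (16 + 5990) - 5477 = 6006 - 5477 = 529)
-35318 - T = -35318 - 1*529 = -35318 - 529 = -35847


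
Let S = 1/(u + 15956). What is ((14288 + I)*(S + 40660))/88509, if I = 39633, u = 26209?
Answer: 92443720770821/3731981985 ≈ 24771.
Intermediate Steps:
S = 1/42165 (S = 1/(26209 + 15956) = 1/42165 ≈ 2.3716e-5)
((14288 + I)*(S + 40660))/88509 = ((14288 + 39633)*(1/42165 + 40660))/88509 = (53921*(1714428901/42165))*(1/88509) = (92443720770821/42165)*(1/88509) = 92443720770821/3731981985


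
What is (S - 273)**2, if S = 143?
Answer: 16900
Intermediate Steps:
(S - 273)**2 = (143 - 273)**2 = (-130)**2 = 16900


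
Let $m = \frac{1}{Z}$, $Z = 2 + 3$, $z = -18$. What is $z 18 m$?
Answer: $- \frac{324}{5} \approx -64.8$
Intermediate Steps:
$Z = 5$
$m = \frac{1}{5} \approx 0.2$
$z 18 m = \left(-18\right) 18 \cdot \frac{1}{5} = \left(-324\right) \frac{1}{5} = - \frac{324}{5}$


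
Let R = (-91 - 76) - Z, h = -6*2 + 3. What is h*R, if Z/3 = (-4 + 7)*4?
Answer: 1827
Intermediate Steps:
Z = 36 (Z = 3*((-4 + 7)*4) = 3*(3*4) = 3*12 = 36)
h = -9 (h = -12 + 3 = -9)
R = -203 (R = (-91 - 76) - 1*36 = -167 - 36 = -203)
h*R = -9*(-203) = 1827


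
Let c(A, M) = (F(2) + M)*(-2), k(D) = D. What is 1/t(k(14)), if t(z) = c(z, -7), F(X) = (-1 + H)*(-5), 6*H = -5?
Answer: -3/13 ≈ -0.23077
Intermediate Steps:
H = -⅚ (H = (⅙)*(-5) = -⅚ ≈ -0.83333)
F(X) = 55/6 (F(X) = (-1 - ⅚)*(-5) = -11/6*(-5) = 55/6)
c(A, M) = -55/3 - 2*M (c(A, M) = (55/6 + M)*(-2) = -55/3 - 2*M)
t(z) = -13/3 (t(z) = -55/3 - 2*(-7) = -55/3 + 14 = -13/3)
1/t(k(14)) = 1/(-13/3) = -3/13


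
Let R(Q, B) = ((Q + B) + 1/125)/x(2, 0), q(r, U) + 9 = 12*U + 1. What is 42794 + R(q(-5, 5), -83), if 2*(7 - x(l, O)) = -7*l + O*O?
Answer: 37442813/875 ≈ 42792.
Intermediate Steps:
q(r, U) = -8 + 12*U (q(r, U) = -9 + (12*U + 1) = -9 + (1 + 12*U) = -8 + 12*U)
x(l, O) = 7 - O²/2 + 7*l/2 (x(l, O) = 7 - (-7*l + O*O)/2 = 7 - (-7*l + O²)/2 = 7 - (O² - 7*l)/2 = 7 + (-O²/2 + 7*l/2) = 7 - O²/2 + 7*l/2)
R(Q, B) = 1/1750 + B/14 + Q/14 (R(Q, B) = ((Q + B) + 1/125)/(7 - ½*0² + (7/2)*2) = ((B + Q) + 1/125)/(7 - ½*0 + 7) = (1/125 + B + Q)/(7 + 0 + 7) = (1/125 + B + Q)/14 = (1/125 + B + Q)*(1/14) = 1/1750 + B/14 + Q/14)
42794 + R(q(-5, 5), -83) = 42794 + (1/1750 + (1/14)*(-83) + (-8 + 12*5)/14) = 42794 + (1/1750 - 83/14 + (-8 + 60)/14) = 42794 + (1/1750 - 83/14 + (1/14)*52) = 42794 + (1/1750 - 83/14 + 26/7) = 42794 - 1937/875 = 37442813/875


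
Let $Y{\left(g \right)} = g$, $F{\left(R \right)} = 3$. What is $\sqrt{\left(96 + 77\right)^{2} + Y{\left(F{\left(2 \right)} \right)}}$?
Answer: $2 \sqrt{7483} \approx 173.01$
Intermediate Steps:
$\sqrt{\left(96 + 77\right)^{2} + Y{\left(F{\left(2 \right)} \right)}} = \sqrt{\left(96 + 77\right)^{2} + 3} = \sqrt{173^{2} + 3} = \sqrt{29929 + 3} = \sqrt{29932} = 2 \sqrt{7483}$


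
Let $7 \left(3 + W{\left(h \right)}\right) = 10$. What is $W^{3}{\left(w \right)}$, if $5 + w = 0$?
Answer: $- \frac{1331}{343} \approx -3.8805$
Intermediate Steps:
$w = -5$ ($w = -5 + 0 = -5$)
$W{\left(h \right)} = - \frac{11}{7}$ ($W{\left(h \right)} = -3 + \frac{1}{7} \cdot 10 = -3 + \frac{10}{7} = - \frac{11}{7}$)
$W^{3}{\left(w \right)} = \left(- \frac{11}{7}\right)^{3} = - \frac{1331}{343}$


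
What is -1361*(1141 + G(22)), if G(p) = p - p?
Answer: -1552901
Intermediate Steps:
G(p) = 0
-1361*(1141 + G(22)) = -1361*(1141 + 0) = -1361*1141 = -1552901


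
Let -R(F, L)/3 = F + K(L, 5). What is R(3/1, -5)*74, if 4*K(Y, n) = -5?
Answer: -777/2 ≈ -388.50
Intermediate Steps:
K(Y, n) = -5/4 (K(Y, n) = (¼)*(-5) = -5/4)
R(F, L) = 15/4 - 3*F (R(F, L) = -3*(F - 5/4) = -3*(-5/4 + F) = 15/4 - 3*F)
R(3/1, -5)*74 = (15/4 - 9/1)*74 = (15/4 - 9)*74 = -21/4*74 = -777/2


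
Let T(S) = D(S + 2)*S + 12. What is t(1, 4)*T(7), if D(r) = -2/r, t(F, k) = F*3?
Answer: 94/3 ≈ 31.333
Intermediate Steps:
t(F, k) = 3*F
T(S) = 12 - 2*S/(2 + S) (T(S) = (-2/(S + 2))*S + 12 = (-2/(2 + S))*S + 12 = -2*S/(2 + S) + 12 = 12 - 2*S/(2 + S))
t(1, 4)*T(7) = (3*1)*(2*(12 + 5*7)/(2 + 7)) = 3*(2*(12 + 35)/9) = 3*(2*(1/9)*47) = 3*(94/9) = 94/3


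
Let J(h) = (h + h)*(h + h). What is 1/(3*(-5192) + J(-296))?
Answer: 1/334888 ≈ 2.9861e-6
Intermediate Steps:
J(h) = 4*h² (J(h) = (2*h)*(2*h) = 4*h²)
1/(3*(-5192) + J(-296)) = 1/(3*(-5192) + 4*(-296)²) = 1/(-15576 + 4*87616) = 1/(-15576 + 350464) = 1/334888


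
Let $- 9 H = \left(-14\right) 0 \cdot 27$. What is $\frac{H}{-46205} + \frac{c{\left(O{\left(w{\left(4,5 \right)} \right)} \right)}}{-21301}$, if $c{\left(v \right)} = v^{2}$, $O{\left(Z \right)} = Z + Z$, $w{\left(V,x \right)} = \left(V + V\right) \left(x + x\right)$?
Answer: $- \frac{25600}{21301} \approx -1.2018$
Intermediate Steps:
$w{\left(V,x \right)} = 4 V x$ ($w{\left(V,x \right)} = 2 V 2 x = 4 V x$)
$H = 0$ ($H = - \frac{\left(-14\right) 0 \cdot 27}{9} = - \frac{0 \cdot 27}{9} = \left(- \frac{1}{9}\right) 0 = 0$)
$O{\left(Z \right)} = 2 Z$
$\frac{H}{-46205} + \frac{c{\left(O{\left(w{\left(4,5 \right)} \right)} \right)}}{-21301} = \frac{0}{-46205} + \frac{\left(2 \cdot 4 \cdot 4 \cdot 5\right)^{2}}{-21301} = 0 \left(- \frac{1}{46205}\right) + \left(2 \cdot 80\right)^{2} \left(- \frac{1}{21301}\right) = 0 + 160^{2} \left(- \frac{1}{21301}\right) = 0 + 25600 \left(- \frac{1}{21301}\right) = 0 - \frac{25600}{21301} = - \frac{25600}{21301}$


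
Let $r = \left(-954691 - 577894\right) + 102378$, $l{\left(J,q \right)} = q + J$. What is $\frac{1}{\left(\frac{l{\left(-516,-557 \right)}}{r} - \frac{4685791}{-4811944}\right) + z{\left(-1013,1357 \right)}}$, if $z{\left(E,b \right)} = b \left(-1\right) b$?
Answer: $- \frac{6882075992408}{12672985247329414543} \approx -5.4305 \cdot 10^{-7}$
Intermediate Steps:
$l{\left(J,q \right)} = J + q$
$z{\left(E,b \right)} = - b^{2}$ ($z{\left(E,b \right)} = - b b = - b^{2}$)
$r = -1430207$ ($r = -1532585 + 102378 = -1430207$)
$\frac{1}{\left(\frac{l{\left(-516,-557 \right)}}{r} - \frac{4685791}{-4811944}\right) + z{\left(-1013,1357 \right)}} = \frac{1}{\left(\frac{-516 - 557}{-1430207} - \frac{4685791}{-4811944}\right) - 1357^{2}} = \frac{1}{\left(\left(-1073\right) \left(- \frac{1}{1430207}\right) - - \frac{4685791}{4811944}\right) - 1841449} = \frac{1}{\left(\frac{1073}{1430207} + \frac{4685791}{4811944}\right) - 1841449} = \frac{1}{\frac{6706814304649}{6882075992408} - 1841449} = \frac{1}{- \frac{12672985247329414543}{6882075992408}} = - \frac{6882075992408}{12672985247329414543}$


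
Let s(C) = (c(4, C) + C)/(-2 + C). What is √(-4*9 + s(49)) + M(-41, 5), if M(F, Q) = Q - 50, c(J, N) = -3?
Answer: -45 + I*√77362/47 ≈ -45.0 + 5.9179*I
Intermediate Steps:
s(C) = (-3 + C)/(-2 + C)
M(F, Q) = -50 + Q
√(-4*9 + s(49)) + M(-41, 5) = √(-4*9 + (-3 + 49)/(-2 + 49)) + (-50 + 5) = √(-36 + 46/47) - 45 = √(-1646/47) - 45 = I*√77362/47 - 45 = -45 + I*√77362/47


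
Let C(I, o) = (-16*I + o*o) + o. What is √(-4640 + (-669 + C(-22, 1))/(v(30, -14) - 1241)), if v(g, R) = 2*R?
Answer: I*√92242905/141 ≈ 68.116*I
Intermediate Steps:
C(I, o) = o + o² - 16*I (C(I, o) = (-16*I + o²) + o = (o² - 16*I) + o = o + o² - 16*I)
√(-4640 + (-669 + C(-22, 1))/(v(30, -14) - 1241)) = √(-4640 + (-669 + (1 + 1² - 16*(-22)))/(2*(-14) - 1241)) = √(-4640 + (-669 + (1 + 1 + 352))/(-28 - 1241)) = √(-4640 + (-669 + 354)/(-1269)) = √(-4640 - 315*(-1/1269)) = √(-4640 + 35/141) = √(-654205/141) = I*√92242905/141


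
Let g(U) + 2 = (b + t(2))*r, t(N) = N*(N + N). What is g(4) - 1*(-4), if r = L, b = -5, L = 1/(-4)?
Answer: 5/4 ≈ 1.2500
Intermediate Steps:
L = -¼ ≈ -0.25000
t(N) = 2*N² (t(N) = N*(2*N) = 2*N²)
r = -¼ ≈ -0.25000
g(U) = -11/4 (g(U) = -2 + (-5 + 2*2²)*(-¼) = -2 + (-5 + 2*4)*(-¼) = -2 + (-5 + 8)*(-¼) = -2 + 3*(-¼) = -2 - ¾ = -11/4)
g(4) - 1*(-4) = -11/4 - 1*(-4) = -11/4 + 4 = 5/4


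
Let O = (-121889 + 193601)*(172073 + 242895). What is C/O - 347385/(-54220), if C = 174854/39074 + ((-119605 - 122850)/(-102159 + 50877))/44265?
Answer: 654941882391042441811799545/102223610295231018720462336 ≈ 6.4070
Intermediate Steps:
C = 5670395096687/1267112732886 (C = 174854*(1/39074) - 242455/(-51282)*(1/44265) = 87427/19537 - 242455*(-1/51282)*(1/44265) = 87427/19537 + (242455/51282)*(1/44265) = 87427/19537 + 48491/453999546 = 5670395096687/1267112732886 ≈ 4.4751)
O = 29758185216 (O = 71712*414968 = 29758185216)
C/O - 347385/(-54220) = (5670395096687/1267112732886)/29758185216 - 347385/(-54220) = (5670395096687/1267112732886)*(1/29758185216) - 347385*(-1/54220) = 5670395096687/37706975394773522213376 + 69477/10844 = 654941882391042441811799545/102223610295231018720462336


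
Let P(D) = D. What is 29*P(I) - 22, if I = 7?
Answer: 181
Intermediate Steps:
29*P(I) - 22 = 29*7 - 22 = 203 - 22 = 181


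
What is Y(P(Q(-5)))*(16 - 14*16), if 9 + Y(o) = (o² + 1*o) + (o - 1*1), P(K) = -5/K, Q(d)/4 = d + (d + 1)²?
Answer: 257075/121 ≈ 2124.6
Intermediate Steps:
Q(d) = 4*d + 4*(1 + d)² (Q(d) = 4*(d + (d + 1)²) = 4*(d + (1 + d)²) = 4*d + 4*(1 + d)²)
Y(o) = -10 + o² + 2*o (Y(o) = -9 + ((o² + 1*o) + (o - 1*1)) = -9 + ((o² + o) + (o - 1)) = -9 + ((o + o²) + (-1 + o)) = -9 + (-1 + o² + 2*o) = -10 + o² + 2*o)
Y(P(Q(-5)))*(16 - 14*16) = (-10 + (-5/(4*(-5) + 4*(1 - 5)²))² + 2*(-5/(4*(-5) + 4*(1 - 5)²)))*(16 - 14*16) = (-10 + (-5/(-20 + 4*(-4)²))² + 2*(-5/(-20 + 4*(-4)²)))*(16 - 224) = (-10 + (-5/(-20 + 4*16))² + 2*(-5/(-20 + 4*16)))*(-208) = (-10 + (-5/(-20 + 64))² + 2*(-5/(-20 + 64)))*(-208) = (-10 + (-5/44)² + 2*(-5/44))*(-208) = (-10 + 25/1936 - 5/22)*(-208) = -19775/1936*(-208) = 257075/121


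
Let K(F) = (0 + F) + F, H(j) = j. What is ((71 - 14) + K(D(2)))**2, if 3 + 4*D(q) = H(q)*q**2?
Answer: 14161/4 ≈ 3540.3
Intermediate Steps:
D(q) = -3/4 + q**3/4 (D(q) = -3/4 + (q*q**2)/4 = -3/4 + q**3/4)
K(F) = 2*F (K(F) = F + F = 2*F)
((71 - 14) + K(D(2)))**2 = ((71 - 14) + 2*(-3/4 + (1/4)*2**3))**2 = (57 + 2*(-3/4 + (1/4)*8))**2 = (57 + 2*(-3/4 + 2))**2 = (57 + 2*(5/4))**2 = (57 + 5/2)**2 = (119/2)**2 = 14161/4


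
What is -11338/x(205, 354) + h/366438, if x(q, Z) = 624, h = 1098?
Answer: -346165741/19054776 ≈ -18.167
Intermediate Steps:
-11338/x(205, 354) + h/366438 = -11338/624 + 1098/366438 = -11338*1/624 + 1098*(1/366438) = -5669/312 + 183/61073 = -346165741/19054776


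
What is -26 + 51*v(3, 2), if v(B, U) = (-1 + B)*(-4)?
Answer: -434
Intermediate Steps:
v(B, U) = 4 - 4*B
-26 + 51*v(3, 2) = -26 + 51*(4 - 4*3) = -26 + 51*(4 - 12) = -26 + 51*(-8) = -26 - 408 = -434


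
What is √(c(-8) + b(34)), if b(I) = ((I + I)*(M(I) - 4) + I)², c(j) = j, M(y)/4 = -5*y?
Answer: 2*√540051119 ≈ 46478.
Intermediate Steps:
M(y) = -20*y (M(y) = 4*(-5*y) = -20*y)
b(I) = (I + 2*I*(-4 - 20*I))² (b(I) = ((I + I)*(-20*I - 4) + I)² = ((2*I)*(-4 - 20*I) + I)² = (2*I*(-4 - 20*I) + I)² = (I + 2*I*(-4 - 20*I))²)
√(c(-8) + b(34)) = √(-8 + 34²*(7 + 40*34)²) = √(-8 + 1156*(7 + 1360)²) = √(-8 + 1156*1367²) = √(-8 + 1156*1868689) = √(-8 + 2160204484) = √2160204476 = 2*√540051119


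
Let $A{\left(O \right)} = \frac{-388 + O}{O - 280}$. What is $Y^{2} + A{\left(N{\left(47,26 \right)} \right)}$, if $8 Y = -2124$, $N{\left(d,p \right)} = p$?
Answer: $\frac{35809771}{508} \approx 70492.0$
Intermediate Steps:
$A{\left(O \right)} = \frac{-388 + O}{-280 + O}$
$Y = - \frac{531}{2}$ ($Y = \frac{1}{8} \left(-2124\right) = - \frac{531}{2} \approx -265.5$)
$Y^{2} + A{\left(N{\left(47,26 \right)} \right)} = \left(- \frac{531}{2}\right)^{2} + \frac{-388 + 26}{-280 + 26} = \frac{281961}{4} + \frac{1}{-254} \left(-362\right) = \frac{281961}{4} - - \frac{181}{127} = \frac{281961}{4} + \frac{181}{127} = \frac{35809771}{508}$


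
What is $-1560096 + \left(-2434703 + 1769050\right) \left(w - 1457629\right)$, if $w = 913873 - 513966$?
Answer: $704074262370$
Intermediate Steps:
$w = 399907$ ($w = 913873 - 513966 = 399907$)
$-1560096 + \left(-2434703 + 1769050\right) \left(w - 1457629\right) = -1560096 + \left(-2434703 + 1769050\right) \left(399907 - 1457629\right) = -1560096 - -704075822466 = -1560096 + 704075822466 = 704074262370$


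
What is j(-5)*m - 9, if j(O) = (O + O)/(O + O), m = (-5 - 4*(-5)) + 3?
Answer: 9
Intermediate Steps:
m = 18 (m = (-5 + 20) + 3 = 15 + 3 = 18)
j(O) = 1 (j(O) = (2*O)/((2*O)) = (2*O)*(1/(2*O)) = 1)
j(-5)*m - 9 = 1*18 - 9 = 18 - 9 = 9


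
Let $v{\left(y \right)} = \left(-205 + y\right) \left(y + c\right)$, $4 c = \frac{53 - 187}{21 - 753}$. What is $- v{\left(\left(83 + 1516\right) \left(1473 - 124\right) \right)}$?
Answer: $- \frac{3405576505333213}{732} \approx -4.6524 \cdot 10^{12}$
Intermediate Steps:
$c = \frac{67}{1464}$ ($c = \frac{\left(53 - 187\right) \frac{1}{21 - 753}}{4} = \frac{\left(-134\right) \frac{1}{-732}}{4} = \frac{\left(-134\right) \left(- \frac{1}{732}\right)}{4} = \frac{1}{4} \cdot \frac{67}{366} = \frac{67}{1464} \approx 0.045765$)
$v{\left(y \right)} = \left(-205 + y\right) \left(\frac{67}{1464} + y\right)$ ($v{\left(y \right)} = \left(-205 + y\right) \left(y + \frac{67}{1464}\right) = \left(-205 + y\right) \left(\frac{67}{1464} + y\right)$)
$- v{\left(\left(83 + 1516\right) \left(1473 - 124\right) \right)} = - (- \frac{13735}{1464} + \left(\left(83 + 1516\right) \left(1473 - 124\right)\right)^{2} - \frac{300053 \left(83 + 1516\right) \left(1473 - 124\right)}{1464}) = - (- \frac{13735}{1464} + \left(1599 \cdot 1349\right)^{2} - \frac{300053 \cdot 1599 \cdot 1349}{1464}) = - (- \frac{13735}{1464} + 2157051^{2} - \frac{215743207901}{488}) = - (- \frac{13735}{1464} + 4652869016601 - \frac{215743207901}{488}) = \left(-1\right) \frac{3405576505333213}{732} = - \frac{3405576505333213}{732}$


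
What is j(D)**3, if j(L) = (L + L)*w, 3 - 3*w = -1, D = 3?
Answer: 512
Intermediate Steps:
w = 4/3 (w = 1 - 1/3*(-1) = 1 + 1/3 = 4/3 ≈ 1.3333)
j(L) = 8*L/3 (j(L) = (L + L)*(4/3) = (2*L)*(4/3) = 8*L/3)
j(D)**3 = ((8/3)*3)**3 = 8**3 = 512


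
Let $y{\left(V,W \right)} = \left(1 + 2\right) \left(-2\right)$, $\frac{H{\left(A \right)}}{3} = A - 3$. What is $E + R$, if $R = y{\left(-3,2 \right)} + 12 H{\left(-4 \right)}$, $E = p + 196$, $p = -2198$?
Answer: $-2260$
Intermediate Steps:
$H{\left(A \right)} = -9 + 3 A$ ($H{\left(A \right)} = 3 \left(A - 3\right) = 3 \left(-3 + A\right) = -9 + 3 A$)
$y{\left(V,W \right)} = -6$ ($y{\left(V,W \right)} = 3 \left(-2\right) = -6$)
$E = -2002$ ($E = -2198 + 196 = -2002$)
$R = -258$ ($R = -6 + 12 \left(-9 + 3 \left(-4\right)\right) = -6 + 12 \left(-9 - 12\right) = -6 + 12 \left(-21\right) = -6 - 252 = -258$)
$E + R = -2002 - 258 = -2260$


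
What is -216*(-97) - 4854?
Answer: 16098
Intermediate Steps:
-216*(-97) - 4854 = 20952 - 4854 = 16098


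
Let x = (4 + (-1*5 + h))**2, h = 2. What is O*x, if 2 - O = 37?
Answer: -35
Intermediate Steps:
O = -35 (O = 2 - 1*37 = 2 - 37 = -35)
x = 1 (x = (4 + (-1*5 + 2))**2 = (4 + (-5 + 2))**2 = (4 - 3)**2 = 1**2 = 1)
O*x = -35*1 = -35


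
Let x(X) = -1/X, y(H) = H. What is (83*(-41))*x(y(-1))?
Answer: -3403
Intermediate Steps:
(83*(-41))*x(y(-1)) = (83*(-41))*(-1/(-1)) = -(-3403)*(-1) = -3403*1 = -3403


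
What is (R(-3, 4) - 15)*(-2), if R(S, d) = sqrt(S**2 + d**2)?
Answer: 20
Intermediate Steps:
(R(-3, 4) - 15)*(-2) = (sqrt((-3)**2 + 4**2) - 15)*(-2) = (sqrt(9 + 16) - 15)*(-2) = (sqrt(25) - 15)*(-2) = (5 - 15)*(-2) = -10*(-2) = 20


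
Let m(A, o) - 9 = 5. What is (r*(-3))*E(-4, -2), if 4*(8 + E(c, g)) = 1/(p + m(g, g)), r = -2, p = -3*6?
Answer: -387/8 ≈ -48.375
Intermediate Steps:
m(A, o) = 14 (m(A, o) = 9 + 5 = 14)
p = -18
E(c, g) = -129/16 (E(c, g) = -8 + 1/(4*(-18 + 14)) = -8 + (¼)/(-4) = -8 + (¼)*(-¼) = -8 - 1/16 = -129/16)
(r*(-3))*E(-4, -2) = -2*(-3)*(-129/16) = 6*(-129/16) = -387/8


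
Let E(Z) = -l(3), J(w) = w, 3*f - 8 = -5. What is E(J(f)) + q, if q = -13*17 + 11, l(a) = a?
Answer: -213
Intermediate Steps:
f = 1 (f = 8/3 + (⅓)*(-5) = 8/3 - 5/3 = 1)
E(Z) = -3 (E(Z) = -1*3 = -3)
q = -210 (q = -221 + 11 = -210)
E(J(f)) + q = -3 - 210 = -213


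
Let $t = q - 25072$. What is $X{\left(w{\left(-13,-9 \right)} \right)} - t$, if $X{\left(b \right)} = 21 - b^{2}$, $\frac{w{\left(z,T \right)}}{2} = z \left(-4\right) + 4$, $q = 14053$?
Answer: $-1504$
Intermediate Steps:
$w{\left(z,T \right)} = 8 - 8 z$ ($w{\left(z,T \right)} = 2 \left(z \left(-4\right) + 4\right) = 2 \left(- 4 z + 4\right) = 2 \left(4 - 4 z\right) = 8 - 8 z$)
$t = -11019$ ($t = 14053 - 25072 = -11019$)
$X{\left(w{\left(-13,-9 \right)} \right)} - t = \left(21 - \left(8 - -104\right)^{2}\right) - -11019 = \left(21 - \left(8 + 104\right)^{2}\right) + 11019 = \left(21 - 112^{2}\right) + 11019 = \left(21 - 12544\right) + 11019 = -12523 + 11019 = -1504$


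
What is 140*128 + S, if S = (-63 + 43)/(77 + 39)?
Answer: 519675/29 ≈ 17920.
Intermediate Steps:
S = -5/29 (S = -20/116 = -20*1/116 = -5/29 ≈ -0.17241)
140*128 + S = 140*128 - 5/29 = 17920 - 5/29 = 519675/29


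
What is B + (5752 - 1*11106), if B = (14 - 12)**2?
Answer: -5350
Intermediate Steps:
B = 4 (B = 2**2 = 4)
B + (5752 - 1*11106) = 4 + (5752 - 1*11106) = 4 + (5752 - 11106) = 4 - 5354 = -5350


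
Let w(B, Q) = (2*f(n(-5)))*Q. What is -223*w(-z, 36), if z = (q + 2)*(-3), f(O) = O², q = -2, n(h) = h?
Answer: -401400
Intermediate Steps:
z = 0 (z = (-2 + 2)*(-3) = 0*(-3) = 0)
w(B, Q) = 50*Q (w(B, Q) = (2*(-5)²)*Q = (2*25)*Q = 50*Q)
-223*w(-z, 36) = -11150*36 = -223*1800 = -401400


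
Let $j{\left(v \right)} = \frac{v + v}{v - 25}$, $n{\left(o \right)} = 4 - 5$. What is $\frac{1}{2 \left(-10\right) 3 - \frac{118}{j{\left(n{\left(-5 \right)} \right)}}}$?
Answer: $- \frac{1}{1594} \approx -0.00062735$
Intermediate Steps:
$n{\left(o \right)} = -1$ ($n{\left(o \right)} = 4 - 5 = -1$)
$j{\left(v \right)} = \frac{2 v}{-25 + v}$ ($j{\left(v \right)} = \frac{2 v}{v - 25} = \frac{2 v}{-25 + v}$)
$\frac{1}{2 \left(-10\right) 3 - \frac{118}{j{\left(n{\left(-5 \right)} \right)}}} = \frac{1}{2 \left(-10\right) 3 - \frac{118}{2 \left(-1\right) \frac{1}{-25 - 1}}} = \frac{1}{\left(-20\right) 3 - \frac{118}{2 \left(-1\right) \frac{1}{-26}}} = \frac{1}{-60 - \frac{118}{2 \left(-1\right) \left(- \frac{1}{26}\right)}} = \frac{1}{-60 - 118 \frac{1}{\frac{1}{13}}} = \frac{1}{-60 - 1534} = \frac{1}{-1594} = - \frac{1}{1594}$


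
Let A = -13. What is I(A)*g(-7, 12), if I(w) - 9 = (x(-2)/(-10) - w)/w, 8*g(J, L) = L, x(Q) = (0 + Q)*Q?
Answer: 783/65 ≈ 12.046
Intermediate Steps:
x(Q) = Q² (x(Q) = Q*Q = Q²)
g(J, L) = L/8
I(w) = 9 + (-⅖ - w)/w (I(w) = 9 + ((-2)²/(-10) - w)/w = 9 + (4*(-⅒) - w)/w = 9 + (-⅖ - w)/w)
I(A)*g(-7, 12) = (8 - ⅖/(-13))*((⅛)*12) = (8 - ⅖*(-1/13))*(3/2) = (8 + 2/65)*(3/2) = (522/65)*(3/2) = 783/65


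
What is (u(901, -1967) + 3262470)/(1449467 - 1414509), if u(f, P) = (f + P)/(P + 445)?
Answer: 2482740203/26603038 ≈ 93.325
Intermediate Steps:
u(f, P) = (P + f)/(445 + P)
(u(901, -1967) + 3262470)/(1449467 - 1414509) = ((-1967 + 901)/(445 - 1967) + 3262470)/(1449467 - 1414509) = (-1066/(-1522) + 3262470)/34958 = (-1/1522*(-1066) + 3262470)*(1/34958) = (533/761 + 3262470)*(1/34958) = (2482740203/761)*(1/34958) = 2482740203/26603038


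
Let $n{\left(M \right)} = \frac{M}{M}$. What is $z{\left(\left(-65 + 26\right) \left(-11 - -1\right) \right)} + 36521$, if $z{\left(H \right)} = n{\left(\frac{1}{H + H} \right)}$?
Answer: $36522$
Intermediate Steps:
$n{\left(M \right)} = 1$
$z{\left(H \right)} = 1$
$z{\left(\left(-65 + 26\right) \left(-11 - -1\right) \right)} + 36521 = 1 + 36521 = 36522$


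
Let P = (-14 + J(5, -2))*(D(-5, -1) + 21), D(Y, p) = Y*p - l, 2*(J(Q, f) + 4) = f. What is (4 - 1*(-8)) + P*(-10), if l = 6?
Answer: 3812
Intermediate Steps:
J(Q, f) = -4 + f/2
D(Y, p) = -6 + Y*p (D(Y, p) = Y*p - 1*6 = Y*p - 6 = -6 + Y*p)
P = -380 (P = (-14 + (-4 + (½)*(-2)))*((-6 - 5*(-1)) + 21) = (-14 + (-4 - 1))*((-6 + 5) + 21) = (-14 - 5)*(-1 + 21) = -19*20 = -380)
(4 - 1*(-8)) + P*(-10) = (4 - 1*(-8)) - 380*(-10) = (4 + 8) + 3800 = 12 + 3800 = 3812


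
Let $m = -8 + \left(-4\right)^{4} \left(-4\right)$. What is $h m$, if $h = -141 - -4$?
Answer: $141384$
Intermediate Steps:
$h = -137$ ($h = -141 + 4 = -137$)
$m = -1032$ ($m = -8 + 256 \left(-4\right) = -8 - 1024 = -1032$)
$h m = \left(-137\right) \left(-1032\right) = 141384$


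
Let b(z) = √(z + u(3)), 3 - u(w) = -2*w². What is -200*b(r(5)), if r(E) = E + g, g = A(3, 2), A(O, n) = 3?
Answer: -200*√29 ≈ -1077.0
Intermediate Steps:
u(w) = 3 + 2*w² (u(w) = 3 - (-2)*w² = 3 + 2*w²)
g = 3
r(E) = 3 + E (r(E) = E + 3 = 3 + E)
b(z) = √(21 + z) (b(z) = √(z + (3 + 2*3²)) = √(z + (3 + 2*9)) = √(z + (3 + 18)) = √(z + 21) = √(21 + z))
-200*b(r(5)) = -200*√(21 + (3 + 5)) = -200*√(21 + 8) = -200*√29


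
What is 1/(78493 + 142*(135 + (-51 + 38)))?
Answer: 1/95817 ≈ 1.0437e-5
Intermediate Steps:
1/(78493 + 142*(135 + (-51 + 38))) = 1/(78493 + 142*(135 - 13)) = 1/(78493 + 142*122) = 1/(78493 + 17324) = 1/95817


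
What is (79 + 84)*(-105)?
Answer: -17115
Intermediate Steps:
(79 + 84)*(-105) = 163*(-105) = -17115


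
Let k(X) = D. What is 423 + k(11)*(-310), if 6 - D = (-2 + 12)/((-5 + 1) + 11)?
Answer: -6959/7 ≈ -994.14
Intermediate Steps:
D = 32/7 (D = 6 - (-2 + 12)/((-5 + 1) + 11) = 6 - 10/(-4 + 11) = 6 - 10/7 = 32/7 ≈ 4.5714)
k(X) = 32/7
423 + k(11)*(-310) = 423 + (32/7)*(-310) = 423 - 9920/7 = -6959/7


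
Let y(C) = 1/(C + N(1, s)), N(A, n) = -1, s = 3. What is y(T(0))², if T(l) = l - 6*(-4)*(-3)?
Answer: 1/5329 ≈ 0.00018765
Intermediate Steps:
T(l) = -72 + l (T(l) = l - (-24)*(-3) = l - 1*72 = l - 72 = -72 + l)
y(C) = 1/(-1 + C) (y(C) = 1/(C - 1) = 1/(-1 + C))
y(T(0))² = (1/(-1 + (-72 + 0)))² = (1/(-1 - 72))² = (1/(-73))² = (-1/73)² = 1/5329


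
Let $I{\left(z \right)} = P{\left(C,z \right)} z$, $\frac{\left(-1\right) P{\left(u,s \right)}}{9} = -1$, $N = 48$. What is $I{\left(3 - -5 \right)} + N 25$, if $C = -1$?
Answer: $1272$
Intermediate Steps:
$P{\left(u,s \right)} = 9$ ($P{\left(u,s \right)} = \left(-9\right) \left(-1\right) = 9$)
$I{\left(z \right)} = 9 z$
$I{\left(3 - -5 \right)} + N 25 = 9 \left(3 - -5\right) + 48 \cdot 25 = 9 \left(3 + 5\right) + 1200 = 9 \cdot 8 + 1200 = 72 + 1200 = 1272$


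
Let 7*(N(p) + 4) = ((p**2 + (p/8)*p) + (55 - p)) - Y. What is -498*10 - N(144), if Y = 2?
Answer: -58069/7 ≈ -8295.6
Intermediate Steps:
N(p) = 25/7 - p/7 + 9*p**2/56 (N(p) = -4 + (((p**2 + (p/8)*p) + (55 - p)) - 1*2)/7 = -4 + (((p**2 + (p*(1/8))*p) + (55 - p)) - 2)/7 = -4 + (((p**2 + (p/8)*p) + (55 - p)) - 2)/7 = -4 + (((p**2 + p**2/8) + (55 - p)) - 2)/7 = -4 + ((9*p**2/8 + (55 - p)) - 2)/7 = -4 + ((55 - p + 9*p**2/8) - 2)/7 = -4 + (53 - p + 9*p**2/8)/7 = -4 + (53/7 - p/7 + 9*p**2/56) = 25/7 - p/7 + 9*p**2/56)
-498*10 - N(144) = -498*10 - (25/7 - 1/7*144 + (9/56)*144**2) = -83*60 - (25/7 - 144/7 + (9/56)*20736) = -4980 - (25/7 - 144/7 + 23328/7) = -4980 - 1*23209/7 = -4980 - 23209/7 = -58069/7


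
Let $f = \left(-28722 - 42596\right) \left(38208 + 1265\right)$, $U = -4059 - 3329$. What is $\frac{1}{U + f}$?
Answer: $- \frac{1}{2815142802} \approx -3.5522 \cdot 10^{-10}$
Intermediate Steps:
$U = -7388$
$f = -2815135414$ ($f = \left(-71318\right) 39473 = -2815135414$)
$\frac{1}{U + f} = \frac{1}{-7388 - 2815135414} = \frac{1}{-2815142802} = - \frac{1}{2815142802}$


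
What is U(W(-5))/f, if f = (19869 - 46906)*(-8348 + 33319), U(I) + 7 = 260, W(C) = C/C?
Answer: -253/675140927 ≈ -3.7474e-7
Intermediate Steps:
W(C) = 1
U(I) = 253 (U(I) = -7 + 260 = 253)
f = -675140927 (f = -27037*24971 = -675140927)
U(W(-5))/f = 253/(-675140927) = 253*(-1/675140927) = -253/675140927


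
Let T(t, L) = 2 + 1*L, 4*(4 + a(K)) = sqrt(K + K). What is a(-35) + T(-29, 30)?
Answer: 28 + I*sqrt(70)/4 ≈ 28.0 + 2.0917*I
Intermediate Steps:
a(K) = -4 + sqrt(2)*sqrt(K)/4 (a(K) = -4 + sqrt(K + K)/4 = -4 + sqrt(2*K)/4 = -4 + (sqrt(2)*sqrt(K))/4 = -4 + sqrt(2)*sqrt(K)/4)
T(t, L) = 2 + L
a(-35) + T(-29, 30) = (-4 + sqrt(2)*sqrt(-35)/4) + (2 + 30) = (-4 + sqrt(2)*(I*sqrt(35))/4) + 32 = (-4 + I*sqrt(70)/4) + 32 = 28 + I*sqrt(70)/4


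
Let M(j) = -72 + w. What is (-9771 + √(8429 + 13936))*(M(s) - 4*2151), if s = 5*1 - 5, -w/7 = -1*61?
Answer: 80600979 - 24747*√2485 ≈ 7.9367e+7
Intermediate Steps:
w = 427 (w = -(-7)*61 = -7*(-61) = 427)
s = 0 (s = 5 - 5 = 0)
M(j) = 355 (M(j) = -72 + 427 = 355)
(-9771 + √(8429 + 13936))*(M(s) - 4*2151) = (-9771 + √(8429 + 13936))*(355 - 4*2151) = (-9771 + √22365)*(355 - 8604) = (-9771 + 3*√2485)*(-8249) = 80600979 - 24747*√2485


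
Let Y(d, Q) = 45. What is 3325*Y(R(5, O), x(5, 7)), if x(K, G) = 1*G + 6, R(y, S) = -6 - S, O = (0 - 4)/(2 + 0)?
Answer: 149625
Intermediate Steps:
O = -2 (O = -4/2 = -4*½ = -2)
x(K, G) = 6 + G (x(K, G) = G + 6 = 6 + G)
3325*Y(R(5, O), x(5, 7)) = 3325*45 = 149625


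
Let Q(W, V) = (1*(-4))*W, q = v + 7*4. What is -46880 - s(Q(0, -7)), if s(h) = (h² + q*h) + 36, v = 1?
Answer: -46916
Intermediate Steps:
q = 29 (q = 1 + 7*4 = 1 + 28 = 29)
Q(W, V) = -4*W
s(h) = 36 + h² + 29*h (s(h) = (h² + 29*h) + 36 = 36 + h² + 29*h)
-46880 - s(Q(0, -7)) = -46880 - (36 + (-4*0)² + 29*(-4*0)) = -46880 - (36 + 0² + 29*0) = -46880 - (36 + 0 + 0) = -46880 - 1*36 = -46880 - 36 = -46916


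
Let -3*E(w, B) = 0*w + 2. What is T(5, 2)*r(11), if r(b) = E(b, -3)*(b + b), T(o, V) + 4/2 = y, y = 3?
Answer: -44/3 ≈ -14.667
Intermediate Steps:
T(o, V) = 1 (T(o, V) = -2 + 3 = 1)
E(w, B) = -⅔ (E(w, B) = -(0*w + 2)/3 = -(0 + 2)/3 = -⅓*2 = -⅔)
r(b) = -4*b/3 (r(b) = -2*(b + b)/3 = -4*b/3)
T(5, 2)*r(11) = 1*(-4/3*11) = 1*(-44/3) = -44/3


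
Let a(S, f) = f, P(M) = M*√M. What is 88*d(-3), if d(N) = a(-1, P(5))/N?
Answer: -440*√5/3 ≈ -327.96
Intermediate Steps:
P(M) = M^(3/2)
d(N) = 5*√5/N (d(N) = 5^(3/2)/N = (5*√5)/N = 5*√5/N)
88*d(-3) = 88*(5*√5/(-3)) = 88*(5*√5*(-⅓)) = 88*(-5*√5/3) = -440*√5/3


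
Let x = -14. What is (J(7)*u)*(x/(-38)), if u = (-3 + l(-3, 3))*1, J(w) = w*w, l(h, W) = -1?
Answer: -1372/19 ≈ -72.211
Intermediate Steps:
J(w) = w**2
u = -4 (u = (-3 - 1)*1 = -4*1 = -4)
(J(7)*u)*(x/(-38)) = (7**2*(-4))*(-14/(-38)) = (49*(-4))*(-14*(-1/38)) = -196*7/19 = -1372/19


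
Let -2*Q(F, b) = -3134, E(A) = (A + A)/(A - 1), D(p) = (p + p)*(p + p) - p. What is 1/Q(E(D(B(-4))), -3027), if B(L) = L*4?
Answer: 1/1567 ≈ 0.00063816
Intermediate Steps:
B(L) = 4*L
D(p) = -p + 4*p² (D(p) = (2*p)*(2*p) - p = 4*p² - p = -p + 4*p²)
E(A) = 2*A/(-1 + A) (E(A) = (2*A)/(-1 + A) = 2*A/(-1 + A))
Q(F, b) = 1567 (Q(F, b) = -½*(-3134) = 1567)
1/Q(E(D(B(-4))), -3027) = 1/1567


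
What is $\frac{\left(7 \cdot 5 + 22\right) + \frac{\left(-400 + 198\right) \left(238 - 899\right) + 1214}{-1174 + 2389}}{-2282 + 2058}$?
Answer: $- \frac{67997}{90720} \approx -0.74953$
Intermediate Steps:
$\frac{\left(7 \cdot 5 + 22\right) + \frac{\left(-400 + 198\right) \left(238 - 899\right) + 1214}{-1174 + 2389}}{-2282 + 2058} = \frac{\left(35 + 22\right) + \frac{\left(-202\right) \left(-661\right) + 1214}{1215}}{-224} = \left(57 + \left(133522 + 1214\right) \frac{1}{1215}\right) \left(- \frac{1}{224}\right) = \left(57 + 134736 \cdot \frac{1}{1215}\right) \left(- \frac{1}{224}\right) = \left(57 + \frac{44912}{405}\right) \left(- \frac{1}{224}\right) = \frac{67997}{405} \left(- \frac{1}{224}\right) = - \frac{67997}{90720}$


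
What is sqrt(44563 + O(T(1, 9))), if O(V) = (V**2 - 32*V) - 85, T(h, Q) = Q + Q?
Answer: 9*sqrt(546) ≈ 210.30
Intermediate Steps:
T(h, Q) = 2*Q
O(V) = -85 + V**2 - 32*V
sqrt(44563 + O(T(1, 9))) = sqrt(44563 + (-85 + (2*9)**2 - 64*9)) = sqrt(44563 + (-85 + 18**2 - 32*18)) = sqrt(44563 + (-85 + 324 - 576)) = sqrt(44563 - 337) = sqrt(44226) = 9*sqrt(546)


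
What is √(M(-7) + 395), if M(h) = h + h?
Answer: √381 ≈ 19.519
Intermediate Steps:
M(h) = 2*h
√(M(-7) + 395) = √(2*(-7) + 395) = √(-14 + 395) = √381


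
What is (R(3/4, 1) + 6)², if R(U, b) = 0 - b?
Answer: 25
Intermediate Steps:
R(U, b) = -b
(R(3/4, 1) + 6)² = (-1*1 + 6)² = (-1 + 6)² = 5² = 25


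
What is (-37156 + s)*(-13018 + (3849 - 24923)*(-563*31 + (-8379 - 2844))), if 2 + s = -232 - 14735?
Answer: -31499398437750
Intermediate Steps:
s = -14969 (s = -2 + (-232 - 14735) = -2 - 14967 = -14969)
(-37156 + s)*(-13018 + (3849 - 24923)*(-563*31 + (-8379 - 2844))) = (-37156 - 14969)*(-13018 + (3849 - 24923)*(-563*31 + (-8379 - 2844))) = -52125*(-13018 - 21074*(-17453 - 11223)) = -52125*(-13018 - 21074*(-28676)) = -52125*(-13018 + 604318024) = -52125*604305006 = -31499398437750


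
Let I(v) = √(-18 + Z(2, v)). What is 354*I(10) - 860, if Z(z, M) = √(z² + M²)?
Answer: -860 + 354*I*√(18 - 2*√26) ≈ -860.0 + 988.79*I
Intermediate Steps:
Z(z, M) = √(M² + z²)
I(v) = √(-18 + √(4 + v²)) (I(v) = √(-18 + √(v² + 2²)) = √(-18 + √(v² + 4)) = √(-18 + √(4 + v²)))
354*I(10) - 860 = 354*√(-18 + √(4 + 10²)) - 860 = 354*√(-18 + √(4 + 100)) - 860 = 354*√(-18 + √104) - 860 = 354*√(-18 + 2*√26) - 860 = -860 + 354*√(-18 + 2*√26)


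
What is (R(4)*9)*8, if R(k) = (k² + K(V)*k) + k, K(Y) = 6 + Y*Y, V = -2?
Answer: 4320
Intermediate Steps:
K(Y) = 6 + Y²
R(k) = k² + 11*k (R(k) = (k² + (6 + (-2)²)*k) + k = (k² + (6 + 4)*k) + k = (k² + 10*k) + k = k² + 11*k)
(R(4)*9)*8 = ((4*(11 + 4))*9)*8 = ((4*15)*9)*8 = (60*9)*8 = 540*8 = 4320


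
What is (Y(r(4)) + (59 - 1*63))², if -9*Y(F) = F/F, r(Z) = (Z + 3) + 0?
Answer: 1369/81 ≈ 16.901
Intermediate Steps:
r(Z) = 3 + Z (r(Z) = (3 + Z) + 0 = 3 + Z)
Y(F) = -⅑ (Y(F) = -F/(9*F) = -⅑*1 = -⅑)
(Y(r(4)) + (59 - 1*63))² = (-⅑ + (59 - 1*63))² = (-⅑ + (59 - 63))² = (-⅑ - 4)² = (-37/9)² = 1369/81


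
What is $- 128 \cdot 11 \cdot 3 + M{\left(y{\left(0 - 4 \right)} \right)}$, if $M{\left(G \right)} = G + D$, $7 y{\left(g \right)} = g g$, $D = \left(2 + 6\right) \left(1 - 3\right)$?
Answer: $- \frac{29664}{7} \approx -4237.7$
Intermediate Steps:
$D = -16$ ($D = 8 \left(-2\right) = -16$)
$y{\left(g \right)} = \frac{g^{2}}{7}$ ($y{\left(g \right)} = \frac{g g}{7} = \frac{g^{2}}{7}$)
$M{\left(G \right)} = -16 + G$ ($M{\left(G \right)} = G - 16 = -16 + G$)
$- 128 \cdot 11 \cdot 3 + M{\left(y{\left(0 - 4 \right)} \right)} = - 128 \cdot 11 \cdot 3 - \left(16 - \frac{\left(0 - 4\right)^{2}}{7}\right) = \left(-128\right) 33 - \left(16 - \frac{\left(0 - 4\right)^{2}}{7}\right) = -4224 - \left(16 - \frac{\left(-4\right)^{2}}{7}\right) = -4224 + \left(-16 + \frac{1}{7} \cdot 16\right) = -4224 + \left(-16 + \frac{16}{7}\right) = -4224 - \frac{96}{7} = - \frac{29664}{7}$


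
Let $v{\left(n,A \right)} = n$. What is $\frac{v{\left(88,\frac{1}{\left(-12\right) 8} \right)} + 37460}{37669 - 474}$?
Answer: $\frac{37548}{37195} \approx 1.0095$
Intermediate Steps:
$\frac{v{\left(88,\frac{1}{\left(-12\right) 8} \right)} + 37460}{37669 - 474} = \frac{88 + 37460}{37669 - 474} = \frac{37548}{37195}$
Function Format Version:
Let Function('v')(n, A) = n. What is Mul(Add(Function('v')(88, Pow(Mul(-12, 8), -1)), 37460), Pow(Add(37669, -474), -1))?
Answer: Rational(37548, 37195) ≈ 1.0095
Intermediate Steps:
Mul(Add(Function('v')(88, Pow(Mul(-12, 8), -1)), 37460), Pow(Add(37669, -474), -1)) = Mul(Add(88, 37460), Pow(Add(37669, -474), -1)) = Mul(37548, Pow(37195, -1)) = Mul(37548, Rational(1, 37195)) = Rational(37548, 37195)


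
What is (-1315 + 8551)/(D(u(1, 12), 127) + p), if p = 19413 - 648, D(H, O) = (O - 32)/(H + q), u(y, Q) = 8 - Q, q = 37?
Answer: 59697/154835 ≈ 0.38555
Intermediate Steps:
D(H, O) = (-32 + O)/(37 + H) (D(H, O) = (O - 32)/(H + 37) = (-32 + O)/(37 + H))
p = 18765
(-1315 + 8551)/(D(u(1, 12), 127) + p) = (-1315 + 8551)/((-32 + 127)/(37 + (8 - 1*12)) + 18765) = 7236/(95/(37 + (8 - 12)) + 18765) = 7236/(95/(37 - 4) + 18765) = 7236/(95/33 + 18765) = 7236/(619340/33) = 7236*(33/619340) = 59697/154835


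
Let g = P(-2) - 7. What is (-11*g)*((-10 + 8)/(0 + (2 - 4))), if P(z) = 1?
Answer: 66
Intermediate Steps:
g = -6 (g = 1 - 7 = -6)
(-11*g)*((-10 + 8)/(0 + (2 - 4))) = (-11*(-6))*((-10 + 8)/(0 + (2 - 4))) = 66*(-2/(0 - 2)) = 66*(-2/(-2)) = 66*(-2*(-½)) = 66*1 = 66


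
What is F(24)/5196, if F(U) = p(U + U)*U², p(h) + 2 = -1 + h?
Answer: 2160/433 ≈ 4.9884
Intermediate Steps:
p(h) = -3 + h (p(h) = -2 + (-1 + h) = -3 + h)
F(U) = U²*(-3 + 2*U) (F(U) = (-3 + (U + U))*U² = (-3 + 2*U)*U² = U²*(-3 + 2*U))
F(24)/5196 = (24²*(-3 + 2*24))/5196 = (576*(-3 + 48))*(1/5196) = (576*45)*(1/5196) = 25920*(1/5196) = 2160/433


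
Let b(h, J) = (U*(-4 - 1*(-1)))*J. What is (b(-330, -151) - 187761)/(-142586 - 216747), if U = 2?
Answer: 186855/359333 ≈ 0.52001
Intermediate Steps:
b(h, J) = -6*J (b(h, J) = (2*(-4 - 1*(-1)))*J = (2*(-4 + 1))*J = (2*(-3))*J = -6*J)
(b(-330, -151) - 187761)/(-142586 - 216747) = (-6*(-151) - 187761)/(-142586 - 216747) = (906 - 187761)/(-359333) = -186855*(-1/359333) = 186855/359333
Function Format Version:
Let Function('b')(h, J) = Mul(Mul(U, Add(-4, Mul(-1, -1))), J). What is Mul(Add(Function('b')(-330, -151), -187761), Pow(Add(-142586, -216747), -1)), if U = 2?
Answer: Rational(186855, 359333) ≈ 0.52001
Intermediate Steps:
Function('b')(h, J) = Mul(-6, J) (Function('b')(h, J) = Mul(Mul(2, Add(-4, Mul(-1, -1))), J) = Mul(Mul(2, Add(-4, 1)), J) = Mul(Mul(2, -3), J) = Mul(-6, J))
Mul(Add(Function('b')(-330, -151), -187761), Pow(Add(-142586, -216747), -1)) = Mul(Add(Mul(-6, -151), -187761), Pow(Add(-142586, -216747), -1)) = Mul(Add(906, -187761), Pow(-359333, -1)) = Mul(-186855, Rational(-1, 359333)) = Rational(186855, 359333)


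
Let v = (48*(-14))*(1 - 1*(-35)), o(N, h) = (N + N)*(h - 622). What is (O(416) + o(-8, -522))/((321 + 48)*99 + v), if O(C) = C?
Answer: 2080/1371 ≈ 1.5171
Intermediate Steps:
o(N, h) = 2*N*(-622 + h) (o(N, h) = (2*N)*(-622 + h) = 2*N*(-622 + h))
v = -24192 (v = -672*(1 + 35) = -672*36 = -24192)
(O(416) + o(-8, -522))/((321 + 48)*99 + v) = (416 + 2*(-8)*(-622 - 522))/((321 + 48)*99 - 24192) = (416 + 2*(-8)*(-1144))/(369*99 - 24192) = (416 + 18304)/(36531 - 24192) = 18720/12339 = 18720*(1/12339) = 2080/1371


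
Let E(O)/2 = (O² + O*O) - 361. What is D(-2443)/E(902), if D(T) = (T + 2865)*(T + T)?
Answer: -1030946/1626847 ≈ -0.63371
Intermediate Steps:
D(T) = 2*T*(2865 + T) (D(T) = (2865 + T)*(2*T) = 2*T*(2865 + T))
E(O) = -722 + 4*O² (E(O) = 2*((O² + O*O) - 361) = 2*((O² + O²) - 361) = 2*(2*O² - 361) = 2*(-361 + 2*O²) = -722 + 4*O²)
D(-2443)/E(902) = (2*(-2443)*(2865 - 2443))/(-722 + 4*902²) = (2*(-2443)*422)/(-722 + 4*813604) = -2061892/(-722 + 3254416) = -2061892/3253694 = -2061892*1/3253694 = -1030946/1626847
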